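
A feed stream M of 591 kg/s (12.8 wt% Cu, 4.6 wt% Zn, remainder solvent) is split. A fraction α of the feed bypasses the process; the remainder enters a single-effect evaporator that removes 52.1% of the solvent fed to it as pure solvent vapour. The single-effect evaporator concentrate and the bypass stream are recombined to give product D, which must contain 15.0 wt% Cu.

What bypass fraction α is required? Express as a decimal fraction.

0.659

All 591×0.128 = 75.648 kg/s of Cu reaches D, so D = 75.648/0.150 = 504.32 kg/s and vapour = 86.68 kg/s.
The evaporator receives (1−α)·591 of feed at 0.826 solvent and removes 0.521 of that solvent:
0.521×0.826×(1−α)×591 = 86.68
(1−α) = 86.68/254.33 = 0.3408;  α = 0.6592.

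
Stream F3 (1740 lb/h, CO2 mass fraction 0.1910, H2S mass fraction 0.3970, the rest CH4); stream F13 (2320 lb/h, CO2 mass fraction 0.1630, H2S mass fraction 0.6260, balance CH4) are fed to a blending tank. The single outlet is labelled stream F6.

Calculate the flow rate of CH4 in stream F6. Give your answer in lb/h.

1206 lb/h

CH4 out = CH4 in = 1740×0.412 + 2320×0.211 = 1206.4 lb/h.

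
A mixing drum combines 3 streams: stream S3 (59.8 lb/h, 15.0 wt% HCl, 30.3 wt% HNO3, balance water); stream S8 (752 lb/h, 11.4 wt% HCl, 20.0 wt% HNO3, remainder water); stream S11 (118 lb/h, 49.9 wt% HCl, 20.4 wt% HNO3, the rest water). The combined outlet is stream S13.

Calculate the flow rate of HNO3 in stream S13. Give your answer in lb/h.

192.6 lb/h

HNO3 out = HNO3 in = 59.8×0.303 + 752×0.200 + 118×0.204 = 192.59 lb/h.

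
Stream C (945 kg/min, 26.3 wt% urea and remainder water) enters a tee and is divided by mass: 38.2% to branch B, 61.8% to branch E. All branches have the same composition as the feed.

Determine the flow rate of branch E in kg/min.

Branch E flow = 0.618×945 = 584.01 kg/min.

584 kg/min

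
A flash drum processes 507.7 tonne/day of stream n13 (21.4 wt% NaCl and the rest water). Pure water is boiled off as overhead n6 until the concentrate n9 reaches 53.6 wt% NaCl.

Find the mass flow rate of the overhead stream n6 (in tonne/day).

305 tonne/day

NaCl is conserved: 507.7×0.214 = 108.65 tonne/day all reports to the concentrate.
Concentrate = 108.65/(target fraction) = 202.7 tonne/day.
Overhead = 507.7 − 202.7 = 305 tonne/day.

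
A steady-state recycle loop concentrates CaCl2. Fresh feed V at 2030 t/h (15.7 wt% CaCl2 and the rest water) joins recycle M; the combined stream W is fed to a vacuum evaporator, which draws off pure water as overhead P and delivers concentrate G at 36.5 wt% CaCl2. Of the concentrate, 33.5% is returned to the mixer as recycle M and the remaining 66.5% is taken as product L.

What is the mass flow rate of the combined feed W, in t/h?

Overall CaCl2 balance (none leaves overhead): CaCl2 in fresh feed = CaCl2 in product, i.e. 2030×0.157 = (1−0.335)·G·0.365.
G = 318.71/(0.365×0.665) = 1313 t/h.
Recycle M = 0.335×1313 = 439.87 t/h.
Combined feed W = 2030 + 439.87 = 2469.9 t/h.

2470 t/h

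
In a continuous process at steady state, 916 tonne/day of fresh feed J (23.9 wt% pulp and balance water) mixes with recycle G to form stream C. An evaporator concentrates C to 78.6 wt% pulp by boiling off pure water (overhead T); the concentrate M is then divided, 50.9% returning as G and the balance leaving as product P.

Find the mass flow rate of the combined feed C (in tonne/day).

1205 tonne/day

Overall pulp balance (none leaves overhead): pulp in fresh feed = pulp in product, i.e. 916×0.239 = (1−0.509)·M·0.786.
M = 218.92/(0.786×0.491) = 567.27 tonne/day.
Recycle G = 0.509×567.27 = 288.74 tonne/day.
Combined feed C = 916 + 288.74 = 1204.7 tonne/day.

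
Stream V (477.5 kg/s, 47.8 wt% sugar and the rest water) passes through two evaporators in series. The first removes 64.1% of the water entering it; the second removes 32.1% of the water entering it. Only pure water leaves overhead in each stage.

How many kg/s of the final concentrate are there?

water in feed = 477.5×0.522 = 249.25 kg/s.
After stage 1: water left = (1−0.641)×249.25 = 89.483; stream total = 317.73 kg/s.
After stage 2: water left = (1−0.321)×89.483 = 60.759; final concentrate = 289 kg/s.

289 kg/s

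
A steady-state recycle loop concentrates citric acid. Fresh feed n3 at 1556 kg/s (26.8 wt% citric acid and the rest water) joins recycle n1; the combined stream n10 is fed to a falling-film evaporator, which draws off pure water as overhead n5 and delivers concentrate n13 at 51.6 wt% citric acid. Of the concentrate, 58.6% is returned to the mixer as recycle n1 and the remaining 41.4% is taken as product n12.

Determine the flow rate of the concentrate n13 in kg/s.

1952 kg/s

Overall citric acid balance (none leaves overhead): citric acid in fresh feed = citric acid in product, i.e. 1556×0.268 = (1−0.586)·n13·0.516.
n13 = 417.01/(0.516×0.414) = 1952.1 kg/s.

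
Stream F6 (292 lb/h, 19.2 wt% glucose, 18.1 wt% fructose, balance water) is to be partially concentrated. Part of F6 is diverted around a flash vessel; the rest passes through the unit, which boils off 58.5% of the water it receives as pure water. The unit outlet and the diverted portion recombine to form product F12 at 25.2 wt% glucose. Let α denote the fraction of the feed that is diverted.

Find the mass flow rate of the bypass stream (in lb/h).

102.5 lb/h

All 292×0.192 = 56.064 lb/h of glucose reaches F12, so F12 = 56.064/0.252 = 222.48 lb/h and vapour = 69.524 lb/h.
The evaporator receives (1−α)·292 of feed at 0.627 water and removes 0.585 of that water:
0.585×0.627×(1−α)×292 = 69.524
(1−α) = 69.524/107.1 = 0.6491;  α = 0.3509.
Bypass flow = 0.3509×292 = 102.46 lb/h.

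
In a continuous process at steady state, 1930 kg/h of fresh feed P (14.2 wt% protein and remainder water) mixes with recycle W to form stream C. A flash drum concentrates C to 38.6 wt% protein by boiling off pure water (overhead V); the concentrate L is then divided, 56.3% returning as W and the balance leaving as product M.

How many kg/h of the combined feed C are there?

Overall protein balance (none leaves overhead): protein in fresh feed = protein in product, i.e. 1930×0.142 = (1−0.563)·L·0.386.
L = 274.06/(0.386×0.437) = 1624.7 kg/h.
Recycle W = 0.563×1624.7 = 914.71 kg/h.
Combined feed C = 1930 + 914.71 = 2844.7 kg/h.

2845 kg/h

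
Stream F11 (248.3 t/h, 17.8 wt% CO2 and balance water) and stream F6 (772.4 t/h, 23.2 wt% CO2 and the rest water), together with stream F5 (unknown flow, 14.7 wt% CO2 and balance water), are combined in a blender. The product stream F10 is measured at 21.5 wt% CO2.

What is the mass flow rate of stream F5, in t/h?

58 t/h

Let F5 be the unknown flow. Total out = 1020.7 + F5.
CO2 balance: 223.39 + 0.147·F5 = 0.215·(1020.7 + F5)
(0.147 − 0.215)·F5 = 0.215×1020.7 − 223.39 = -3.9437
F5 = -3.9437 / -0.068 = 57.996 t/h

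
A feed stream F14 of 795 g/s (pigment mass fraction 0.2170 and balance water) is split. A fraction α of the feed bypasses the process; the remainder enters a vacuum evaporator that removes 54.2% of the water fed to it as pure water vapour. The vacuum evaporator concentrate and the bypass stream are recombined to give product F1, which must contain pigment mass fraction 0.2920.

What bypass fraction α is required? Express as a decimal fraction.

All 795×0.217 = 172.51 g/s of pigment reaches F1, so F1 = 172.51/0.292 = 590.8 g/s and vapour = 204.2 g/s.
The evaporator receives (1−α)·795 of feed at 0.783 water and removes 0.542 of that water:
0.542×0.783×(1−α)×795 = 204.2
(1−α) = 204.2/337.39 = 0.6052;  α = 0.3948.

0.395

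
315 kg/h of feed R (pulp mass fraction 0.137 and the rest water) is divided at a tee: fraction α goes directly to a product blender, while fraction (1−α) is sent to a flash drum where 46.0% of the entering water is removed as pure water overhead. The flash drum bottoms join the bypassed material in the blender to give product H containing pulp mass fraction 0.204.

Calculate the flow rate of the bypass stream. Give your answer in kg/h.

54.39 kg/h

All 315×0.137 = 43.155 kg/h of pulp reaches H, so H = 43.155/0.204 = 211.54 kg/h and vapour = 103.46 kg/h.
The evaporator receives (1−α)·315 of feed at 0.863 water and removes 0.460 of that water:
0.460×0.863×(1−α)×315 = 103.46
(1−α) = 103.46/125.05 = 0.8273;  α = 0.1727.
Bypass flow = 0.1727×315 = 54.393 kg/h.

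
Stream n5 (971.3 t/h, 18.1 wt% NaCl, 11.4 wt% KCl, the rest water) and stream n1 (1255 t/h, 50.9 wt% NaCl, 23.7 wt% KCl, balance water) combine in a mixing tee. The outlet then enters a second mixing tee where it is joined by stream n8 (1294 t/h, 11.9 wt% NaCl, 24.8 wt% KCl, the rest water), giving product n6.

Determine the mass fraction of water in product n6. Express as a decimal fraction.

0.518

Overall, product flow = 3520.3 t/h.
water in = 971.3×0.705 + 1255×0.254 + 1294×0.633 = 1822.6 t/h.
water fraction in n6 = 0.518.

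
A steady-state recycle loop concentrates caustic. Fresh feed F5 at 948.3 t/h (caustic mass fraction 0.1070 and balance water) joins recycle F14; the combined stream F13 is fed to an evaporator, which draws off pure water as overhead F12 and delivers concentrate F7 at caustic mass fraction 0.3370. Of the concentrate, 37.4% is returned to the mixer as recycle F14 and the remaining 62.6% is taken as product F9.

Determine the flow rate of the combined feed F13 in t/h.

Overall caustic balance (none leaves overhead): caustic in fresh feed = caustic in product, i.e. 948.3×0.107 = (1−0.374)·F7·0.337.
F7 = 101.47/(0.337×0.626) = 480.98 t/h.
Recycle F14 = 0.374×480.98 = 179.89 t/h.
Combined feed F13 = 948.3 + 179.89 = 1128.2 t/h.

1128 t/h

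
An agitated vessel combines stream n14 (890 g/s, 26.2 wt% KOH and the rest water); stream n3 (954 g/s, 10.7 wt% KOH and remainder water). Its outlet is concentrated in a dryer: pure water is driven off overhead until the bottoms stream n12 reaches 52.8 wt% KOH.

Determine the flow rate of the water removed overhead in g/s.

KOH entering = 890×0.262 + 954×0.107 = 335.26 g/s.
All KOH reports to n12, so n12 = 335.26/0.528 = 634.96 g/s.
Total feed = 1844 g/s; overhead = 1844 − 634.96 = 1209 g/s.

1209 g/s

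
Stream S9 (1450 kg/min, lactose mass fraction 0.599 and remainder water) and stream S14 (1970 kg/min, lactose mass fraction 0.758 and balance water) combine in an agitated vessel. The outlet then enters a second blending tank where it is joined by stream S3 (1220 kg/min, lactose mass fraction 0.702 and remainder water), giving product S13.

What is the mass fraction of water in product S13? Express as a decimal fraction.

Overall, product flow = 4640 kg/min.
water in = 1450×0.401 + 1970×0.242 + 1220×0.298 = 1421.8 kg/min.
water fraction in S13 = 0.306.

0.306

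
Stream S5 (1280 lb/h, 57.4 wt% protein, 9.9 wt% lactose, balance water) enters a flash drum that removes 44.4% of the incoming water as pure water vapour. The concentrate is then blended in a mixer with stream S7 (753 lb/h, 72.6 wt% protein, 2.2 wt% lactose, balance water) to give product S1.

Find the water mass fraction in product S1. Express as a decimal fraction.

0.229

Vapour removed = 0.444×0.327×1280 = 185.84 lb/h; concentrate = 1094.2 lb/h.
water reaching the mixer = 232.72 (from concentrate) + 753×0.252 = 422.48 lb/h.
Product flow = 1094.2 + 753 = 1847.2 lb/h; water fraction = 0.229.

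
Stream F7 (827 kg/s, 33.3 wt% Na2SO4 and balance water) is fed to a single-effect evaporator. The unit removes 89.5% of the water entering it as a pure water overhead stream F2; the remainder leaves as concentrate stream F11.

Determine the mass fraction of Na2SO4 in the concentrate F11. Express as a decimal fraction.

Na2SO4 is not removed: 827×0.333 = 275.39 kg/s of Na2SO4 enters F11.
water entering = 827×0.667 = 551.61 kg/s; overhead removed = 0.895×551.61 = 493.69 kg/s.
Concentrate = 827 − 493.69 = 333.31 kg/s.
Mass fraction = 275.39/333.31 = 0.826.

0.826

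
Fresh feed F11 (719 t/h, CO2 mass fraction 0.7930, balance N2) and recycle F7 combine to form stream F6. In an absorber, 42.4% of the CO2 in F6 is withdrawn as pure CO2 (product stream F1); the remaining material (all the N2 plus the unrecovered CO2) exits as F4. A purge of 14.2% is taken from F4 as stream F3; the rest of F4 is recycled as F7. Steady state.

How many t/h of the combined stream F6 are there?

2175 t/h

N2 enters only via F11 and leaves only via the purge: 719×0.207 = 0.142×(N2 in F4), and the absorber passes all N2, so N2 in F6 = N2 in F4 = 1048.1 t/h.
CO2 in F6: m_A = 719×0.793 + (1−0.142)·(1−0.424)·m_A, so m_A = 570.17/0.5058 = 1127.3 t/h.
F6 = 1127.3 + 1048.1 = 2175.4 t/h.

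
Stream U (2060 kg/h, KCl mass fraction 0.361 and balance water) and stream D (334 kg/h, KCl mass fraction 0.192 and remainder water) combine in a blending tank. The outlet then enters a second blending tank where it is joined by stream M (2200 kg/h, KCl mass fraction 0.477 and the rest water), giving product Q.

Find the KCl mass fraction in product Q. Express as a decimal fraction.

Overall, product flow = 4594 kg/h.
KCl in = 2060×0.361 + 334×0.192 + 2200×0.477 = 1857.2 kg/h.
KCl fraction in Q = 0.404.

0.404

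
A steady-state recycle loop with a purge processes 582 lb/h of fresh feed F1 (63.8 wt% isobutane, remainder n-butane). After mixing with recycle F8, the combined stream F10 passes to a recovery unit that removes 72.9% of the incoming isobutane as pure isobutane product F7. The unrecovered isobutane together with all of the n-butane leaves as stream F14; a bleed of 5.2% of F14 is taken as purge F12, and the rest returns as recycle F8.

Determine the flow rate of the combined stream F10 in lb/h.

4551 lb/h

n-butane enters only via F1 and leaves only via the purge: 582×0.362 = 0.052×(n-butane in F14), and the recovery unit passes all n-butane, so n-butane in F10 = n-butane in F14 = 4051.6 lb/h.
isobutane in F10: m_A = 582×0.638 + (1−0.052)·(1−0.729)·m_A, so m_A = 371.32/0.7431 = 499.69 lb/h.
F10 = 499.69 + 4051.6 = 4551.3 lb/h.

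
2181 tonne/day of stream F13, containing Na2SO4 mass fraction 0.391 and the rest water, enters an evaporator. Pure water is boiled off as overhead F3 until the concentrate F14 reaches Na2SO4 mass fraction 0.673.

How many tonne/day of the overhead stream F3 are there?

Na2SO4 is conserved: 2181×0.391 = 852.77 tonne/day all reports to the concentrate.
Concentrate = 852.77/(target fraction) = 1267.1 tonne/day.
Overhead = 2181 − 1267.1 = 913.88 tonne/day.

913.9 tonne/day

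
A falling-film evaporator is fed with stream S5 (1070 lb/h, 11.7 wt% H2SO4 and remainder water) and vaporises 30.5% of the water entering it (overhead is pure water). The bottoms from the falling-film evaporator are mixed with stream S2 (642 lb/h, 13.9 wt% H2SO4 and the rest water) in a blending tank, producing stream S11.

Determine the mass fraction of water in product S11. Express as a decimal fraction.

0.849

Vapour removed = 0.305×0.883×1070 = 288.17 lb/h; concentrate = 781.83 lb/h.
water reaching the mixer = 656.64 (from concentrate) + 642×0.861 = 1209.4 lb/h.
Product flow = 781.83 + 642 = 1423.8 lb/h; water fraction = 0.849.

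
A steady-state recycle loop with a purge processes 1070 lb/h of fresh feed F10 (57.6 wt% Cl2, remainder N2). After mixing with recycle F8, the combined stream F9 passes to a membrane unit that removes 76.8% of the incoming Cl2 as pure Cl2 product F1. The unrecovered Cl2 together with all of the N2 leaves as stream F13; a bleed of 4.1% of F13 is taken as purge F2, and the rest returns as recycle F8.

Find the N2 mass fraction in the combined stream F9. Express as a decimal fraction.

0.933

N2 enters only via F10 and leaves only via the purge: 1070×0.424 = 0.041×(N2 in F13), and the membrane unit passes all N2, so N2 in F9 = N2 in F13 = 11065 lb/h.
Cl2 in F9: m_A = 1070×0.576 + (1−0.041)·(1−0.768)·m_A, so m_A = 616.32/0.7775 = 792.68 lb/h.
F9 = 792.68 + 11065 = 11858 lb/h.
N2 fraction in F9 = 11065/11858 = 0.933.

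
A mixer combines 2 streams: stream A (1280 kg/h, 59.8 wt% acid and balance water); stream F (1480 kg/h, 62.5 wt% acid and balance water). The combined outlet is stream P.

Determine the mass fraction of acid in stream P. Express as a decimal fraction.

0.612

Total flow out = 1280 + 1480 = 2760 kg/h.
acid in = 1280×0.598 + 1480×0.625 = 1690.4 kg/h.
acid mass fraction in P = 1690.4/2760 = 0.612.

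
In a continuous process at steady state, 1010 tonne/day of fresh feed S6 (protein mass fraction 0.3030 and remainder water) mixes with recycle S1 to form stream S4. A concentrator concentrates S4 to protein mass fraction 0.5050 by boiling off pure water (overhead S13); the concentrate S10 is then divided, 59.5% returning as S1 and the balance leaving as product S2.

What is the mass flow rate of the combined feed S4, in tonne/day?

1900 tonne/day

Overall protein balance (none leaves overhead): protein in fresh feed = protein in product, i.e. 1010×0.303 = (1−0.595)·S10·0.505.
S10 = 306.03/(0.505×0.405) = 1496.3 tonne/day.
Recycle S1 = 0.595×1496.3 = 890.3 tonne/day.
Combined feed S4 = 1010 + 890.3 = 1900.3 tonne/day.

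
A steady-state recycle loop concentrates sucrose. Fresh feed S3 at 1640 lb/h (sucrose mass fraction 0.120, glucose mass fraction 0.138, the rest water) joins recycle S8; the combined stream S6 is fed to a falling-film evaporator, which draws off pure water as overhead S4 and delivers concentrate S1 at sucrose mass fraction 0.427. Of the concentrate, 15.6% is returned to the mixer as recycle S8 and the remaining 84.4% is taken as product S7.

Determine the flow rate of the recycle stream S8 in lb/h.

85.19 lb/h

Overall sucrose balance (none leaves overhead): sucrose in fresh feed = sucrose in product, i.e. 1640×0.120 = (1−0.156)·S1·0.427.
S1 = 196.8/(0.427×0.844) = 546.08 lb/h.
Recycle S8 = 0.156×546.08 = 85.188 lb/h.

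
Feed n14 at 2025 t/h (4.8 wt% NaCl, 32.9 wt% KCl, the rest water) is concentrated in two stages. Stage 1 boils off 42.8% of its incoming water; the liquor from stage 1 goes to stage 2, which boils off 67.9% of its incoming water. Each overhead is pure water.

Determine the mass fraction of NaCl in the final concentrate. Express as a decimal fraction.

water in feed = 2025×0.623 = 1261.6 t/h.
After stage 1: water left = (1−0.428)×1261.6 = 721.62; stream total = 1485 t/h.
After stage 2: water left = (1−0.679)×721.62 = 231.64; final concentrate = 995.07 t/h.
NaCl fraction = 97.2/995.07 = 0.0977.

0.0977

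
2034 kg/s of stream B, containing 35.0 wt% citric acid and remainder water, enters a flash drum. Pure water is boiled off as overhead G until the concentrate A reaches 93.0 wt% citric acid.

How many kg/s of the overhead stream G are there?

1269 kg/s

citric acid is conserved: 2034×0.350 = 711.9 kg/s all reports to the concentrate.
Concentrate = 711.9/(target fraction) = 765.48 kg/s.
Overhead = 2034 − 765.48 = 1268.5 kg/s.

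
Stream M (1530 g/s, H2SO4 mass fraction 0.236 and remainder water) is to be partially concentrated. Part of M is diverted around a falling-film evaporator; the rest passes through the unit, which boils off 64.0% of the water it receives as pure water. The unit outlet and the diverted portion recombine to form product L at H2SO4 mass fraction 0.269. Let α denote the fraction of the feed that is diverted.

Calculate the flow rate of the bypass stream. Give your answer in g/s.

All 1530×0.236 = 361.08 g/s of H2SO4 reaches L, so L = 361.08/0.269 = 1342.3 g/s and vapour = 187.7 g/s.
The evaporator receives (1−α)·1530 of feed at 0.764 water and removes 0.640 of that water:
0.640×0.764×(1−α)×1530 = 187.7
(1−α) = 187.7/748.11 = 0.2509;  α = 0.7491.
Bypass flow = 0.7491×1530 = 1146.1 g/s.

1146 g/s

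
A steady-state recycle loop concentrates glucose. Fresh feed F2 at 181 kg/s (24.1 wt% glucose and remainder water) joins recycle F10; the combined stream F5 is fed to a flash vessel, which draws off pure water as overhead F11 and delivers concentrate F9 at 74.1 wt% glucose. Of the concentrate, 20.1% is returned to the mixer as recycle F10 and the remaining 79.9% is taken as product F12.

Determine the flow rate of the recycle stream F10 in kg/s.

14.81 kg/s

Overall glucose balance (none leaves overhead): glucose in fresh feed = glucose in product, i.e. 181×0.241 = (1−0.201)·F9·0.741.
F9 = 43.621/(0.741×0.799) = 73.677 kg/s.
Recycle F10 = 0.201×73.677 = 14.809 kg/s.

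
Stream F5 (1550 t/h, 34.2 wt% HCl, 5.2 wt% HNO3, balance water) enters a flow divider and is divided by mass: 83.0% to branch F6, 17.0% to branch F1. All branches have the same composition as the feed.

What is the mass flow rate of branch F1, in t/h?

263.5 t/h

Branch F1 flow = 0.170×1550 = 263.5 t/h.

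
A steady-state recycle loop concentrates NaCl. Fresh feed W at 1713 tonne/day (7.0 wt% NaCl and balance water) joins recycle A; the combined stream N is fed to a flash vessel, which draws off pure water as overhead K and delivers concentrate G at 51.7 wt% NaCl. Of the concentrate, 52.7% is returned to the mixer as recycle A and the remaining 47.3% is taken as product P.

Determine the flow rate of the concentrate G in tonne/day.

490.3 tonne/day

Overall NaCl balance (none leaves overhead): NaCl in fresh feed = NaCl in product, i.e. 1713×0.070 = (1−0.527)·G·0.517.
G = 119.91/(0.517×0.473) = 490.35 tonne/day.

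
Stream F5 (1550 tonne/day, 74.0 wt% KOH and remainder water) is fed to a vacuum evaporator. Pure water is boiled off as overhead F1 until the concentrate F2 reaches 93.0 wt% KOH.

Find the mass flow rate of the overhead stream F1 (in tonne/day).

316.7 tonne/day

KOH is conserved: 1550×0.740 = 1147 tonne/day all reports to the concentrate.
Concentrate = 1147/(target fraction) = 1233.3 tonne/day.
Overhead = 1550 − 1233.3 = 316.67 tonne/day.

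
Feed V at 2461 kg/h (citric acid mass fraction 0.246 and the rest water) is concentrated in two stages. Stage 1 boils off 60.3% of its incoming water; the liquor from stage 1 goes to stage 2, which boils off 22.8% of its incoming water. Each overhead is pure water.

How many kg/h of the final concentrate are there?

1174 kg/h

water in feed = 2461×0.754 = 1855.6 kg/h.
After stage 1: water left = (1−0.603)×1855.6 = 736.67; stream total = 1342.1 kg/h.
After stage 2: water left = (1−0.228)×736.67 = 568.71; final concentrate = 1174.1 kg/h.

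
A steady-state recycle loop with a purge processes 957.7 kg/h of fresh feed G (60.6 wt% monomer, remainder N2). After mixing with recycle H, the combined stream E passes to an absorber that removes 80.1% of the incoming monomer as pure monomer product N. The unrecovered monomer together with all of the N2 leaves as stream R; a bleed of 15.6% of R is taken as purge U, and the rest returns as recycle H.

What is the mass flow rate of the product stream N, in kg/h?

monomer in E: m_A = 957.7×0.606 + (1−0.156)·(1−0.801)·m_A, so m_A = 580.37/0.8320 = 697.52 kg/h.
Product N = 0.801×697.52 = 558.71 kg/h.

558.7 kg/h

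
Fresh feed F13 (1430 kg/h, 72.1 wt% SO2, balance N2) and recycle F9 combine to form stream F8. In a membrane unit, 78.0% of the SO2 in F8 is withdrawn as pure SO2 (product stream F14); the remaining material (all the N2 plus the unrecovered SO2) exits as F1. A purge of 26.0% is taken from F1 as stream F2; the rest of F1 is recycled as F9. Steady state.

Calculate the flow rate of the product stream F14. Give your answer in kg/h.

SO2 in F8: m_A = 1430×0.721 + (1−0.260)·(1−0.780)·m_A, so m_A = 1031/0.8372 = 1231.5 kg/h.
Product F14 = 0.780×1231.5 = 960.59 kg/h.

960.6 kg/h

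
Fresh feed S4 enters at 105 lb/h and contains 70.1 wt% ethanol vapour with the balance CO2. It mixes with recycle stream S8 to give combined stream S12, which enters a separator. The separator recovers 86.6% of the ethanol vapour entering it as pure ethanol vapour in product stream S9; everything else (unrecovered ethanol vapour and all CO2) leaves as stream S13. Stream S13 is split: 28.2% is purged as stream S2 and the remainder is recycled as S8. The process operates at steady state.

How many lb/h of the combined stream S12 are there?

192.8 lb/h

CO2 enters only via S4 and leaves only via the purge: 105×0.299 = 0.282×(CO2 in S13), and the separator passes all CO2, so CO2 in S12 = CO2 in S13 = 111.33 lb/h.
ethanol vapour in S12: m_A = 105×0.701 + (1−0.282)·(1−0.866)·m_A, so m_A = 73.605/0.9038 = 81.441 lb/h.
S12 = 81.441 + 111.33 = 192.77 lb/h.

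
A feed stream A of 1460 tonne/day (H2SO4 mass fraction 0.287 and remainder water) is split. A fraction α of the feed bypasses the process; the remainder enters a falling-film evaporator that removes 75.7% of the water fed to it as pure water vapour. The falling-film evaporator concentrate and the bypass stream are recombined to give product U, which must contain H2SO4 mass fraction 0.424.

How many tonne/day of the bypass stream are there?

All 1460×0.287 = 419.02 tonne/day of H2SO4 reaches U, so U = 419.02/0.424 = 988.25 tonne/day and vapour = 471.75 tonne/day.
The evaporator receives (1−α)·1460 of feed at 0.713 water and removes 0.757 of that water:
0.757×0.713×(1−α)×1460 = 471.75
(1−α) = 471.75/788.02 = 0.5986;  α = 0.4014.
Bypass flow = 0.4014×1460 = 585.98 tonne/day.

586 tonne/day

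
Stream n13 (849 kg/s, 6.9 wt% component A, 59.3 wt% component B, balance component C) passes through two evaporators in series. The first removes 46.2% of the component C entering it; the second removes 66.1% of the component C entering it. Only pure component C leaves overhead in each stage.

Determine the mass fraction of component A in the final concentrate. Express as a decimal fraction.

component C in feed = 849×0.338 = 286.96 kg/s.
After stage 1: component C left = (1−0.462)×286.96 = 154.39; stream total = 716.42 kg/s.
After stage 2: component C left = (1−0.661)×154.39 = 52.337; final concentrate = 614.37 kg/s.
component A fraction = 58.581/614.37 = 0.095.

0.095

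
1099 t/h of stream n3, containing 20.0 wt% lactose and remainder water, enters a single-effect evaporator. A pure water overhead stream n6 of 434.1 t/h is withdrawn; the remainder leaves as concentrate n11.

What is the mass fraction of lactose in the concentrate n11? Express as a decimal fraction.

0.331

lactose is not removed: 1099×0.200 = 219.8 t/h of lactose enters n11.
Concentrate = 1099 − 434.1 = 664.9 t/h.
Mass fraction = 219.8/664.9 = 0.331.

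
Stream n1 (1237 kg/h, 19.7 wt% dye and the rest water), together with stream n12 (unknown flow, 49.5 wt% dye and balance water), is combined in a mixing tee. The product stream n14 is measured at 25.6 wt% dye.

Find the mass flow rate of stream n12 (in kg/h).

Let n12 be the unknown flow. Total out = 1237 + n12.
dye balance: 243.69 + 0.495·n12 = 0.256·(1237 + n12)
(0.495 − 0.256)·n12 = 0.256×1237 − 243.69 = 72.983
n12 = 72.983 / 0.239 = 305.37 kg/h

305.4 kg/h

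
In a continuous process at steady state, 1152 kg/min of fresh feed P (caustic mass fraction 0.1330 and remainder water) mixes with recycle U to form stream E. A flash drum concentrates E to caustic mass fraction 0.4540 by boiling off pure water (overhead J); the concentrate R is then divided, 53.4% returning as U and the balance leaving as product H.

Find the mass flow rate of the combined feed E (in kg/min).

1539 kg/min

Overall caustic balance (none leaves overhead): caustic in fresh feed = caustic in product, i.e. 1152×0.133 = (1−0.534)·R·0.454.
R = 153.22/(0.454×0.466) = 724.21 kg/min.
Recycle U = 0.534×724.21 = 386.73 kg/min.
Combined feed E = 1152 + 386.73 = 1538.7 kg/min.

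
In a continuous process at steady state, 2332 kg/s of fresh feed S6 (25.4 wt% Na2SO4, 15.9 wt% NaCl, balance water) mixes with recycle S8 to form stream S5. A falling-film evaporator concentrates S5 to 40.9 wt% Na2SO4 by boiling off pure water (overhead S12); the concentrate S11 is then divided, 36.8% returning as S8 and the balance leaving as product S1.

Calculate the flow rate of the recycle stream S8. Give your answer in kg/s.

Overall Na2SO4 balance (none leaves overhead): Na2SO4 in fresh feed = Na2SO4 in product, i.e. 2332×0.254 = (1−0.368)·S11·0.409.
S11 = 592.33/(0.409×0.632) = 2291.5 kg/s.
Recycle S8 = 0.368×2291.5 = 843.28 kg/s.

843.3 kg/s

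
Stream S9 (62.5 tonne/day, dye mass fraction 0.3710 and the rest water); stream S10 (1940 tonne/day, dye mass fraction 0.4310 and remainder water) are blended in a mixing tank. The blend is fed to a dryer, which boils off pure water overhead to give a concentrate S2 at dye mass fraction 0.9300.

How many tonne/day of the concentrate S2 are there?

924 tonne/day

dye entering = 62.5×0.371 + 1940×0.431 = 859.33 tonne/day.
All dye reports to S2, so S2 = 859.33/0.930 = 924.01 tonne/day.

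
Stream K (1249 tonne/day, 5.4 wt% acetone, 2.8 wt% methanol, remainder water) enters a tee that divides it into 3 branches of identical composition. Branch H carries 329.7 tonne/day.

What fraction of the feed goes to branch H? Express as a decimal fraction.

Fraction to H = 329.7/1249 = 0.2640.

0.264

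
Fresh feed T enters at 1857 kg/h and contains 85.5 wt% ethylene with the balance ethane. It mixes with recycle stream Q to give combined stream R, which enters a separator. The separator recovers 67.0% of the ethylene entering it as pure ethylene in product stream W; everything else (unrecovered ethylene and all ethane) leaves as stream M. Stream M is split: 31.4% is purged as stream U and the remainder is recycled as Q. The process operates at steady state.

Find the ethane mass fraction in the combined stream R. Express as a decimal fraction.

ethane enters only via T and leaves only via the purge: 1857×0.145 = 0.314×(ethane in M), and the separator passes all ethane, so ethane in R = ethane in M = 857.53 kg/h.
ethylene in R: m_A = 1857×0.855 + (1−0.314)·(1−0.670)·m_A, so m_A = 1587.7/0.7736 = 2052.3 kg/h.
R = 2052.3 + 857.53 = 2909.9 kg/h.
ethane fraction in R = 857.53/2909.9 = 0.295.

0.295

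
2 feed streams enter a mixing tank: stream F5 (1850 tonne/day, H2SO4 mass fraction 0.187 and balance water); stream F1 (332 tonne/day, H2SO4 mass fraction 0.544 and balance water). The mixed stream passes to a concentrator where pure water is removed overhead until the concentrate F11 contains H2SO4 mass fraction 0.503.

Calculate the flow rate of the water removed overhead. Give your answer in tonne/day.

H2SO4 entering = 1850×0.187 + 332×0.544 = 526.56 tonne/day.
All H2SO4 reports to F11, so F11 = 526.56/0.503 = 1046.8 tonne/day.
Total feed = 2182 tonne/day; overhead = 2182 − 1046.8 = 1135.2 tonne/day.

1135 tonne/day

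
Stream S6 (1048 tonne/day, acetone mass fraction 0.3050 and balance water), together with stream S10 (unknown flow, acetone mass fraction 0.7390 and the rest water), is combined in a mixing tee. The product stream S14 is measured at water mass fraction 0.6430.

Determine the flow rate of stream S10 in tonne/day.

Let S10 be the unknown flow. Total out = 1048 + S10.
water balance: 728.36 + 0.261·S10 = 0.643·(1048 + S10)
(0.261 − 0.643)·S10 = 0.643×1048 − 728.36 = -54.496
S10 = -54.496 / -0.382 = 142.66 tonne/day

142.7 tonne/day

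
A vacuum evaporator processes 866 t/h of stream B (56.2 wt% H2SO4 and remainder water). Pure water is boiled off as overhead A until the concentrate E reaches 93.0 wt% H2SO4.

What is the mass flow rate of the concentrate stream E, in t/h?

H2SO4 is conserved: 866×0.562 = 486.69 t/h all reports to the concentrate.
Concentrate = 486.69/(target fraction) = 523.32 t/h.

523.3 t/h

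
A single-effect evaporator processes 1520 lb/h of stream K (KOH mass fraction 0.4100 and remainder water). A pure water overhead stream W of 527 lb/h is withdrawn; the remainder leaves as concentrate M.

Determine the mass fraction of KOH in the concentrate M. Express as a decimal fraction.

0.6276

KOH is not removed: 1520×0.410 = 623.2 lb/h of KOH enters M.
Concentrate = 1520 − 527 = 993 lb/h.
Mass fraction = 623.2/993 = 0.6276.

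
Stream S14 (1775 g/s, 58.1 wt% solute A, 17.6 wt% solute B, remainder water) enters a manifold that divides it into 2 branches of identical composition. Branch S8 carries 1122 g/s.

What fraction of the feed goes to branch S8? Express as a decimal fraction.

0.632

Fraction to S8 = 1122/1775 = 0.6321.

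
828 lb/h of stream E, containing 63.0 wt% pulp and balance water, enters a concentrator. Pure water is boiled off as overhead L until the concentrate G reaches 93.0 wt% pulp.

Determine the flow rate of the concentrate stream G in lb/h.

pulp is conserved: 828×0.630 = 521.64 lb/h all reports to the concentrate.
Concentrate = 521.64/(target fraction) = 560.9 lb/h.

560.9 lb/h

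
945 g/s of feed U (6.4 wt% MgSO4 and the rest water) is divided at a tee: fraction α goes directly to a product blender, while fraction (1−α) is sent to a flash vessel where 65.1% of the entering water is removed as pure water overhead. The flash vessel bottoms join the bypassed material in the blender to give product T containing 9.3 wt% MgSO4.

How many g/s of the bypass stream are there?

All 945×0.064 = 60.48 g/s of MgSO4 reaches T, so T = 60.48/0.093 = 650.32 g/s and vapour = 294.68 g/s.
The evaporator receives (1−α)·945 of feed at 0.936 water and removes 0.651 of that water:
0.651×0.936×(1−α)×945 = 294.68
(1−α) = 294.68/575.82 = 0.5118;  α = 0.4882.
Bypass flow = 0.4882×945 = 461.4 g/s.

461.4 g/s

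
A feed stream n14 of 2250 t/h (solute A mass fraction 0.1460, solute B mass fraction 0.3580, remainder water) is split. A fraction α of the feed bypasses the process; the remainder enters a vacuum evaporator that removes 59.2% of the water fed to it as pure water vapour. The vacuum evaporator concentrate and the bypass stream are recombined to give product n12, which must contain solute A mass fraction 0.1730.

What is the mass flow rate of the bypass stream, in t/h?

1054 t/h

All 2250×0.146 = 328.5 t/h of solute A reaches n12, so n12 = 328.5/0.173 = 1898.8 t/h and vapour = 351.16 t/h.
The evaporator receives (1−α)·2250 of feed at 0.496 water and removes 0.592 of that water:
0.592×0.496×(1−α)×2250 = 351.16
(1−α) = 351.16/660.67 = 0.5315;  α = 0.4685.
Bypass flow = 0.4685×2250 = 1054.1 t/h.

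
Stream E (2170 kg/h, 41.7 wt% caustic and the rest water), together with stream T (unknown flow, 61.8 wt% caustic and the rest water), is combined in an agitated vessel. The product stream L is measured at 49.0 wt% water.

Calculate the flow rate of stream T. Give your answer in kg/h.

Let T be the unknown flow. Total out = 2170 + T.
water balance: 1265.1 + 0.382·T = 0.490·(2170 + T)
(0.382 − 0.490)·T = 0.490×2170 − 1265.1 = -201.81
T = -201.81 / -0.108 = 1868.6 kg/h

1869 kg/h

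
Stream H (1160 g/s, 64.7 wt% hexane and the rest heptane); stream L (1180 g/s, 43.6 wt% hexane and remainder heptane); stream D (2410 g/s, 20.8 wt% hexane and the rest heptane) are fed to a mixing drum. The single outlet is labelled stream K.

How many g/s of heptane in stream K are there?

2984 g/s

heptane out = heptane in = 1160×0.353 + 1180×0.564 + 2410×0.792 = 2983.7 g/s.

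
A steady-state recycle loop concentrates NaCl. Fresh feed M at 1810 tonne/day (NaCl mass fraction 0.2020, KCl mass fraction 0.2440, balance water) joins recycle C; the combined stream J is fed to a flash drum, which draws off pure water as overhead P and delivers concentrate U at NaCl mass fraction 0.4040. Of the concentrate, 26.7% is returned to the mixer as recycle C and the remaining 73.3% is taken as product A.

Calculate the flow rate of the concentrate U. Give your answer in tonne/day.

1235 tonne/day

Overall NaCl balance (none leaves overhead): NaCl in fresh feed = NaCl in product, i.e. 1810×0.202 = (1−0.267)·U·0.404.
U = 365.62/(0.404×0.733) = 1234.7 tonne/day.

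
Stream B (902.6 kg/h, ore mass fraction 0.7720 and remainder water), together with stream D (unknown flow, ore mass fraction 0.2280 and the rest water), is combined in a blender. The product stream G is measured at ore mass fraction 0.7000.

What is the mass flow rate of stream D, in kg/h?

137.7 kg/h

Let D be the unknown flow. Total out = 902.6 + D.
ore balance: 696.81 + 0.228·D = 0.700·(902.6 + D)
(0.228 − 0.700)·D = 0.700×902.6 − 696.81 = -64.987
D = -64.987 / -0.472 = 137.68 kg/h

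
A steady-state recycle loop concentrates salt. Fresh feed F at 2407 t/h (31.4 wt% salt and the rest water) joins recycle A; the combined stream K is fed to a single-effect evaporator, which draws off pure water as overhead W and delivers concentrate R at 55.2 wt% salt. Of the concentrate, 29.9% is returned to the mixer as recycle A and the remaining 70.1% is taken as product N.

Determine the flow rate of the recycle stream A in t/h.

Overall salt balance (none leaves overhead): salt in fresh feed = salt in product, i.e. 2407×0.314 = (1−0.299)·R·0.552.
R = 755.8/(0.552×0.701) = 1953.2 t/h.
Recycle A = 0.299×1953.2 = 584.01 t/h.

584 t/h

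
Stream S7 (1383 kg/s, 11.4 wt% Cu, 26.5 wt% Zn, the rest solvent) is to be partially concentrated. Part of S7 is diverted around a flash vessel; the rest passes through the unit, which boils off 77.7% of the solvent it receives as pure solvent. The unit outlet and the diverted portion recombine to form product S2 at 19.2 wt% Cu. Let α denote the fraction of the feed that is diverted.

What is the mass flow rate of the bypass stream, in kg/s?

218.6 kg/s

All 1383×0.114 = 157.66 kg/s of Cu reaches S2, so S2 = 157.66/0.192 = 821.16 kg/s and vapour = 561.84 kg/s.
The evaporator receives (1−α)·1383 of feed at 0.621 solvent and removes 0.777 of that solvent:
0.777×0.621×(1−α)×1383 = 561.84
(1−α) = 561.84/667.32 = 0.8419;  α = 0.1581.
Bypass flow = 0.1581×1383 = 218.6 kg/s.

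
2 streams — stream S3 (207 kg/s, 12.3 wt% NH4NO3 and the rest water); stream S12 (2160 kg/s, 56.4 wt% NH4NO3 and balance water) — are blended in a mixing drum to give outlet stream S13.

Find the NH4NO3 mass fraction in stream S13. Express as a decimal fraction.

Total flow out = 207 + 2160 = 2367 kg/s.
NH4NO3 in = 207×0.123 + 2160×0.564 = 1243.7 kg/s.
NH4NO3 mass fraction in S13 = 1243.7/2367 = 0.525.

0.525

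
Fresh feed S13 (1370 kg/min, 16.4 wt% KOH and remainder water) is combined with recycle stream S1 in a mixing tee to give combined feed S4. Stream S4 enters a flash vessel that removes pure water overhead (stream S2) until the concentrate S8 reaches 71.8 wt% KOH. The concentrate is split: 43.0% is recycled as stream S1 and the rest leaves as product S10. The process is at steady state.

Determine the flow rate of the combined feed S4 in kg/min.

1606 kg/min

Overall KOH balance (none leaves overhead): KOH in fresh feed = KOH in product, i.e. 1370×0.164 = (1−0.430)·S8·0.718.
S8 = 224.68/(0.718×0.570) = 548.99 kg/min.
Recycle S1 = 0.430×548.99 = 236.07 kg/min.
Combined feed S4 = 1370 + 236.07 = 1606.1 kg/min.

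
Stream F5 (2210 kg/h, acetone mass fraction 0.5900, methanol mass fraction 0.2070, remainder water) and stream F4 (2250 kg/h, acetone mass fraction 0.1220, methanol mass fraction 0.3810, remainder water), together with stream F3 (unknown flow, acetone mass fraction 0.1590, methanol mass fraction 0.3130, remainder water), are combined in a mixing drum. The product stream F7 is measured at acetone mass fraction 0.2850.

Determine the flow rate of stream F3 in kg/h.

2439 kg/h

Let F3 be the unknown flow. Total out = 4460 + F3.
acetone balance: 1578.4 + 0.159·F3 = 0.285·(4460 + F3)
(0.159 − 0.285)·F3 = 0.285×4460 − 1578.4 = -307.3
F3 = -307.3 / -0.126 = 2438.9 kg/h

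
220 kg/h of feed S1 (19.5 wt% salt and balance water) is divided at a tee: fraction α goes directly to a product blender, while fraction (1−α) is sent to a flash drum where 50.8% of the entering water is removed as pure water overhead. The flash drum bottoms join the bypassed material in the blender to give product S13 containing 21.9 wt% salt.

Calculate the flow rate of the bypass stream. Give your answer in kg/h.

All 220×0.195 = 42.9 kg/h of salt reaches S13, so S13 = 42.9/0.219 = 195.89 kg/h and vapour = 24.11 kg/h.
The evaporator receives (1−α)·220 of feed at 0.805 water and removes 0.508 of that water:
0.508×0.805×(1−α)×220 = 24.11
(1−α) = 24.11/89.967 = 0.2680;  α = 0.7320.
Bypass flow = 0.7320×220 = 161.04 kg/h.

161 kg/h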